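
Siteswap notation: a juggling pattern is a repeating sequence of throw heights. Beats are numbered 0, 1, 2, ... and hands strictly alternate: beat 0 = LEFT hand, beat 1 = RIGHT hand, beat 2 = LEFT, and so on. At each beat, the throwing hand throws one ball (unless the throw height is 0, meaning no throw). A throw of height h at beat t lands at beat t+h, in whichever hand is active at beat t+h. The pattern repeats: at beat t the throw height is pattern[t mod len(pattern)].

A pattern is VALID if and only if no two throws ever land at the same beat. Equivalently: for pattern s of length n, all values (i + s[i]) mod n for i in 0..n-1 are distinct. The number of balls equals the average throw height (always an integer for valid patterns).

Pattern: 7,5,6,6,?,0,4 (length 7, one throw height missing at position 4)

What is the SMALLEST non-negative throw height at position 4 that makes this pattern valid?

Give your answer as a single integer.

i=0: (0 + 7) mod 7 = 0
i=1: (1 + 5) mod 7 = 6
i=2: (2 + 6) mod 7 = 1
i=3: (3 + 6) mod 7 = 2
i=4: s[i]=? (unknown)
i=5: (5 + 0) mod 7 = 5
i=6: (6 + 4) mod 7 = 3
Known residues: [0, 1, 2, 3, 5, 6]; need a permutation of 0..6, so missing residue r = 4
Need (4 + s) mod 7 = 4; smallest s = (4 - 4) mod 7 = 0

Answer: 0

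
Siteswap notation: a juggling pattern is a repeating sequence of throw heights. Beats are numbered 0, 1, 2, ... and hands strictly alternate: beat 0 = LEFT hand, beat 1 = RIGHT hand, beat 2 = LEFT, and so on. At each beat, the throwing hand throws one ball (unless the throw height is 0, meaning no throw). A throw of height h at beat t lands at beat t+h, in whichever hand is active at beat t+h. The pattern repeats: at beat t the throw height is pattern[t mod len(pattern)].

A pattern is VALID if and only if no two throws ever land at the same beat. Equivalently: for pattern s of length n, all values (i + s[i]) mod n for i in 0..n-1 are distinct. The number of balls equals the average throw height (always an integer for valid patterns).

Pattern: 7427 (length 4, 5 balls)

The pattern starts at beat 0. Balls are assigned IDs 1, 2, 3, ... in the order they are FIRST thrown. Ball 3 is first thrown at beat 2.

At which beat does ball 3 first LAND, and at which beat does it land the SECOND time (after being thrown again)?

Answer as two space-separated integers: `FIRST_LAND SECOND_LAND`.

Beat 0 (L): throw ball1 h=7 -> lands@7:R; in-air after throw: [b1@7:R]
Beat 1 (R): throw ball2 h=4 -> lands@5:R; in-air after throw: [b2@5:R b1@7:R]
Beat 2 (L): throw ball3 h=2 -> lands@4:L; in-air after throw: [b3@4:L b2@5:R b1@7:R]
Beat 3 (R): throw ball4 h=7 -> lands@10:L; in-air after throw: [b3@4:L b2@5:R b1@7:R b4@10:L]
Beat 4 (L): throw ball3 h=7 -> lands@11:R; in-air after throw: [b2@5:R b1@7:R b4@10:L b3@11:R]
Beat 5 (R): throw ball2 h=4 -> lands@9:R; in-air after throw: [b1@7:R b2@9:R b4@10:L b3@11:R]
Beat 6 (L): throw ball5 h=2 -> lands@8:L; in-air after throw: [b1@7:R b5@8:L b2@9:R b4@10:L b3@11:R]
Beat 7 (R): throw ball1 h=7 -> lands@14:L; in-air after throw: [b5@8:L b2@9:R b4@10:L b3@11:R b1@14:L]
Beat 8 (L): throw ball5 h=7 -> lands@15:R; in-air after throw: [b2@9:R b4@10:L b3@11:R b1@14:L b5@15:R]
Beat 9 (R): throw ball2 h=4 -> lands@13:R; in-air after throw: [b4@10:L b3@11:R b2@13:R b1@14:L b5@15:R]
Beat 10 (L): throw ball4 h=2 -> lands@12:L; in-air after throw: [b3@11:R b4@12:L b2@13:R b1@14:L b5@15:R]
Beat 11 (R): throw ball3 h=7 -> lands@18:L; in-air after throw: [b4@12:L b2@13:R b1@14:L b5@15:R b3@18:L]
Ball 3: thrown@2 h=2 -> first land @4; rethrown@4 h=7 -> second land @11

Answer: 4 11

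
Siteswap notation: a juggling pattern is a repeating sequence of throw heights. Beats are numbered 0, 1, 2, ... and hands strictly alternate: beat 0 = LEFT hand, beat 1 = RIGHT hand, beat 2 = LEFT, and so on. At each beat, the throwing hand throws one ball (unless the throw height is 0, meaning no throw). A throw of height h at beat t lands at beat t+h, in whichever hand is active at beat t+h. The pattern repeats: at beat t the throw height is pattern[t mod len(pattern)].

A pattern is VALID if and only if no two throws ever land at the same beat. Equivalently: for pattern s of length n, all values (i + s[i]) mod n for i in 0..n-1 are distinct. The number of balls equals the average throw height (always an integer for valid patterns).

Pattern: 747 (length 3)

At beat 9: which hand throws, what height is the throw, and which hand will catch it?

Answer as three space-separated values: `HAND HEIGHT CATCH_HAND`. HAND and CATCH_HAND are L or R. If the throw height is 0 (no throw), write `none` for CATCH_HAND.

Answer: R 7 L

Derivation:
Beat 9: 9 mod 2 = 1, so hand = R
Throw height = pattern[9 mod 3] = pattern[0] = 7
Lands at beat 9+7=16, 16 mod 2 = 0, so catch hand = L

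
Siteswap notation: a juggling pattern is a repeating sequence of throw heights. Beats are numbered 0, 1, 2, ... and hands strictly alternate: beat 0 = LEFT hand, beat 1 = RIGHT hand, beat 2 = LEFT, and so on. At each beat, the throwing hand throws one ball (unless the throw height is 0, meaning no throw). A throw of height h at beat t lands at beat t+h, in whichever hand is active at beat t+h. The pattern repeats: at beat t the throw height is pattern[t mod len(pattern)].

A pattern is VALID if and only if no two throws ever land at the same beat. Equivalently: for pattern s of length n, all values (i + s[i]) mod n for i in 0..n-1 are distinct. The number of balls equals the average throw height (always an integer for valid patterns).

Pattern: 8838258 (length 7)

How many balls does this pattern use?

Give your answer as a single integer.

Pattern = [8, 8, 3, 8, 2, 5, 8], length n = 7
  position 0: throw height = 8, running sum = 8
  position 1: throw height = 8, running sum = 16
  position 2: throw height = 3, running sum = 19
  position 3: throw height = 8, running sum = 27
  position 4: throw height = 2, running sum = 29
  position 5: throw height = 5, running sum = 34
  position 6: throw height = 8, running sum = 42
Total sum = 42; balls = sum / n = 42 / 7 = 6

Answer: 6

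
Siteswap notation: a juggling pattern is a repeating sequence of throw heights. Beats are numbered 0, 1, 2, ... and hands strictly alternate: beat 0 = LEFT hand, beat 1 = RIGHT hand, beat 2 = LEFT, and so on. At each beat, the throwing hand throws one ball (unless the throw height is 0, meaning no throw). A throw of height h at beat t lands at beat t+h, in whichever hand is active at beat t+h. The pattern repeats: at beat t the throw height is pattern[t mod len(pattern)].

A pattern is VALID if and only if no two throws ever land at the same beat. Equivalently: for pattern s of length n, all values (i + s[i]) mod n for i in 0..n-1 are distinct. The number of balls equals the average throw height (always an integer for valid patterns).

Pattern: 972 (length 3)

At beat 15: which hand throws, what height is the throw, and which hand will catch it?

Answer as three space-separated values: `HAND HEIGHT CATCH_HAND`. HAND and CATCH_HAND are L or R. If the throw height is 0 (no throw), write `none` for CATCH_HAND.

Beat 15: 15 mod 2 = 1, so hand = R
Throw height = pattern[15 mod 3] = pattern[0] = 9
Lands at beat 15+9=24, 24 mod 2 = 0, so catch hand = L

Answer: R 9 L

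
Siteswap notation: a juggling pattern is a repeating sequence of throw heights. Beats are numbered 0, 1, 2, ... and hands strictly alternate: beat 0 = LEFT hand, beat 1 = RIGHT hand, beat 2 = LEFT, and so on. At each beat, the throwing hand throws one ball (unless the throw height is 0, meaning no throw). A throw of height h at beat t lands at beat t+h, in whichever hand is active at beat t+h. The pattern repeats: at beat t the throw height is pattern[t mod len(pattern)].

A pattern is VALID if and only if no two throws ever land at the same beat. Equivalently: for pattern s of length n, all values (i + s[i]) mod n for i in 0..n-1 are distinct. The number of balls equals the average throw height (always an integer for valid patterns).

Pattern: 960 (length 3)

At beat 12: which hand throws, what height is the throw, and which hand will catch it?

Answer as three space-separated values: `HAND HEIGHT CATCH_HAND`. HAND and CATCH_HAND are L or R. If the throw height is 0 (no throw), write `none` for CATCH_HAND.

Beat 12: 12 mod 2 = 0, so hand = L
Throw height = pattern[12 mod 3] = pattern[0] = 9
Lands at beat 12+9=21, 21 mod 2 = 1, so catch hand = R

Answer: L 9 R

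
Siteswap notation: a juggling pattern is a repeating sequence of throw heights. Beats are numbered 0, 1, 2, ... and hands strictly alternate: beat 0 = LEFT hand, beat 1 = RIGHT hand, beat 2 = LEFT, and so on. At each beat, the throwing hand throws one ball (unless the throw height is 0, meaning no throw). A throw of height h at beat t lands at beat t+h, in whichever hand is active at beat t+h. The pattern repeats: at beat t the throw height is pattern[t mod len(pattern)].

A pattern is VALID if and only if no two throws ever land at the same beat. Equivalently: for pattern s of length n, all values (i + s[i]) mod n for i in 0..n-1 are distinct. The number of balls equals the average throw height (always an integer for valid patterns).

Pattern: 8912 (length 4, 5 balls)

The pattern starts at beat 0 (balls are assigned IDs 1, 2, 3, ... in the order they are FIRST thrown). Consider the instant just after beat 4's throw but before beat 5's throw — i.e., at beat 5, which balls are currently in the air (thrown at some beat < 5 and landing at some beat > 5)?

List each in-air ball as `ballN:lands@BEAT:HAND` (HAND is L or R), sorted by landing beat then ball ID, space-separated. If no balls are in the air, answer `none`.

Beat 0 (L): throw ball1 h=8 -> lands@8:L; in-air after throw: [b1@8:L]
Beat 1 (R): throw ball2 h=9 -> lands@10:L; in-air after throw: [b1@8:L b2@10:L]
Beat 2 (L): throw ball3 h=1 -> lands@3:R; in-air after throw: [b3@3:R b1@8:L b2@10:L]
Beat 3 (R): throw ball3 h=2 -> lands@5:R; in-air after throw: [b3@5:R b1@8:L b2@10:L]
Beat 4 (L): throw ball4 h=8 -> lands@12:L; in-air after throw: [b3@5:R b1@8:L b2@10:L b4@12:L]
Beat 5 (R): throw ball3 h=9 -> lands@14:L; in-air after throw: [b1@8:L b2@10:L b4@12:L b3@14:L]

Answer: ball1:lands@8:L ball2:lands@10:L ball4:lands@12:L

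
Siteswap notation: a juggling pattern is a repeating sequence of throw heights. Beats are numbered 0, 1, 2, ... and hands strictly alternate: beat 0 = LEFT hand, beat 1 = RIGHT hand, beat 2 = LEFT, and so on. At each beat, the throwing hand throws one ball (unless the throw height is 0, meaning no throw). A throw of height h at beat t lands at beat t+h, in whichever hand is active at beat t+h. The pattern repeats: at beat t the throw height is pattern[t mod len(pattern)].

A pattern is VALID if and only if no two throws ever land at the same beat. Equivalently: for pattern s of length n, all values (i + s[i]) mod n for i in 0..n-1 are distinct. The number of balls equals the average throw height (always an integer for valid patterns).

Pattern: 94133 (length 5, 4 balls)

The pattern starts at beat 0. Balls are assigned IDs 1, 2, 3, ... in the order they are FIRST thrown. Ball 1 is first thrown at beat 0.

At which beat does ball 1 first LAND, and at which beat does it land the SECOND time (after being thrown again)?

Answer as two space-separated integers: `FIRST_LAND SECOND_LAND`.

Answer: 9 12

Derivation:
Beat 0 (L): throw ball1 h=9 -> lands@9:R; in-air after throw: [b1@9:R]
Beat 1 (R): throw ball2 h=4 -> lands@5:R; in-air after throw: [b2@5:R b1@9:R]
Beat 2 (L): throw ball3 h=1 -> lands@3:R; in-air after throw: [b3@3:R b2@5:R b1@9:R]
Beat 3 (R): throw ball3 h=3 -> lands@6:L; in-air after throw: [b2@5:R b3@6:L b1@9:R]
Beat 4 (L): throw ball4 h=3 -> lands@7:R; in-air after throw: [b2@5:R b3@6:L b4@7:R b1@9:R]
Beat 5 (R): throw ball2 h=9 -> lands@14:L; in-air after throw: [b3@6:L b4@7:R b1@9:R b2@14:L]
Beat 6 (L): throw ball3 h=4 -> lands@10:L; in-air after throw: [b4@7:R b1@9:R b3@10:L b2@14:L]
Beat 7 (R): throw ball4 h=1 -> lands@8:L; in-air after throw: [b4@8:L b1@9:R b3@10:L b2@14:L]
Beat 8 (L): throw ball4 h=3 -> lands@11:R; in-air after throw: [b1@9:R b3@10:L b4@11:R b2@14:L]
Beat 9 (R): throw ball1 h=3 -> lands@12:L; in-air after throw: [b3@10:L b4@11:R b1@12:L b2@14:L]
Beat 10 (L): throw ball3 h=9 -> lands@19:R; in-air after throw: [b4@11:R b1@12:L b2@14:L b3@19:R]
Beat 11 (R): throw ball4 h=4 -> lands@15:R; in-air after throw: [b1@12:L b2@14:L b4@15:R b3@19:R]
Beat 12 (L): throw ball1 h=1 -> lands@13:R; in-air after throw: [b1@13:R b2@14:L b4@15:R b3@19:R]
Ball 1: thrown@0 h=9 -> first land @9; rethrown@9 h=3 -> second land @12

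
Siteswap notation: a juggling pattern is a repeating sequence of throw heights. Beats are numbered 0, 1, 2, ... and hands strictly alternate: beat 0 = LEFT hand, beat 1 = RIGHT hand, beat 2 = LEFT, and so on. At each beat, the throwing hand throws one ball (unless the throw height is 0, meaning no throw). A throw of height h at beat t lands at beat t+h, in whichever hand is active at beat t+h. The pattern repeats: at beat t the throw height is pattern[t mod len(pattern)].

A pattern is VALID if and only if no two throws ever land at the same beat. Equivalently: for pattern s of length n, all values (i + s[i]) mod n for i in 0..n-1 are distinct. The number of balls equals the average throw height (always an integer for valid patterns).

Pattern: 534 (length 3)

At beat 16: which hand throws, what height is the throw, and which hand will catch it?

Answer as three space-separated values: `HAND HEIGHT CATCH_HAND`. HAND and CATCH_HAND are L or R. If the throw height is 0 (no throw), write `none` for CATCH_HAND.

Beat 16: 16 mod 2 = 0, so hand = L
Throw height = pattern[16 mod 3] = pattern[1] = 3
Lands at beat 16+3=19, 19 mod 2 = 1, so catch hand = R

Answer: L 3 R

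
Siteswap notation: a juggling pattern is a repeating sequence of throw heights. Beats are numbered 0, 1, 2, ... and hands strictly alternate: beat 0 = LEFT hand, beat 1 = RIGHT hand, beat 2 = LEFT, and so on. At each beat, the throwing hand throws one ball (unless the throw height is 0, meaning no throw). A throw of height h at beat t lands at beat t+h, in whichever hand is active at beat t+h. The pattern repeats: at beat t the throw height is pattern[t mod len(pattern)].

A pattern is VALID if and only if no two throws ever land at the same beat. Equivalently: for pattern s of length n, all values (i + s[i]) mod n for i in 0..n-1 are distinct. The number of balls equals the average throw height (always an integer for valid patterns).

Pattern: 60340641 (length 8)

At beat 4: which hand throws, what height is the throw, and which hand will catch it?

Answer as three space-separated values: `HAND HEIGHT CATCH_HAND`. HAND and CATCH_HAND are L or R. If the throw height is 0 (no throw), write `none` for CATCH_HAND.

Beat 4: 4 mod 2 = 0, so hand = L
Throw height = pattern[4 mod 8] = pattern[4] = 0

Answer: L 0 none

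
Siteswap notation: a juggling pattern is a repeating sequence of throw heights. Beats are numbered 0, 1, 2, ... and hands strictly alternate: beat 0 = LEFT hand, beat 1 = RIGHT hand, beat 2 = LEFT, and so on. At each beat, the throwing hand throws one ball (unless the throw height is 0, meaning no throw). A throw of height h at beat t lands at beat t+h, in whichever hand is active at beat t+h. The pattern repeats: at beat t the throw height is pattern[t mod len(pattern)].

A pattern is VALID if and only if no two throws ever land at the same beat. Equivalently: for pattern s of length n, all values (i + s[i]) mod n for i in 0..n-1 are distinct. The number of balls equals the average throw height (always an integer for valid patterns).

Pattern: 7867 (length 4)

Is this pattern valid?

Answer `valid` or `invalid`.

Answer: valid

Derivation:
i=0: (i + s[i]) mod n = (0 + 7) mod 4 = 3
i=1: (i + s[i]) mod n = (1 + 8) mod 4 = 1
i=2: (i + s[i]) mod n = (2 + 6) mod 4 = 0
i=3: (i + s[i]) mod n = (3 + 7) mod 4 = 2
Residues: [3, 1, 0, 2], distinct: True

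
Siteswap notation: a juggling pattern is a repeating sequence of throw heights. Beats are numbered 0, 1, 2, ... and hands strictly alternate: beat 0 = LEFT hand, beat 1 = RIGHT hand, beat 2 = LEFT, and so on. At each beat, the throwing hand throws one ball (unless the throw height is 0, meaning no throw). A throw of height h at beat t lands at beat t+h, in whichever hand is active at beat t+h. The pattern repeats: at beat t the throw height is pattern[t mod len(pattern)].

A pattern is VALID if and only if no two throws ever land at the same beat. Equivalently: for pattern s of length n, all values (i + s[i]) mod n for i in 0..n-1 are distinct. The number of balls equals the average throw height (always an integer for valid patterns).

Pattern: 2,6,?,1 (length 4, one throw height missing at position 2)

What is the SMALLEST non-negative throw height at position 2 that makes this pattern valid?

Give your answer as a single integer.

i=0: (0 + 2) mod 4 = 2
i=1: (1 + 6) mod 4 = 3
i=2: s[i]=? (unknown)
i=3: (3 + 1) mod 4 = 0
Known residues: [0, 2, 3]; need a permutation of 0..3, so missing residue r = 1
Need (2 + s) mod 4 = 1; smallest s = (1 - 2) mod 4 = 3

Answer: 3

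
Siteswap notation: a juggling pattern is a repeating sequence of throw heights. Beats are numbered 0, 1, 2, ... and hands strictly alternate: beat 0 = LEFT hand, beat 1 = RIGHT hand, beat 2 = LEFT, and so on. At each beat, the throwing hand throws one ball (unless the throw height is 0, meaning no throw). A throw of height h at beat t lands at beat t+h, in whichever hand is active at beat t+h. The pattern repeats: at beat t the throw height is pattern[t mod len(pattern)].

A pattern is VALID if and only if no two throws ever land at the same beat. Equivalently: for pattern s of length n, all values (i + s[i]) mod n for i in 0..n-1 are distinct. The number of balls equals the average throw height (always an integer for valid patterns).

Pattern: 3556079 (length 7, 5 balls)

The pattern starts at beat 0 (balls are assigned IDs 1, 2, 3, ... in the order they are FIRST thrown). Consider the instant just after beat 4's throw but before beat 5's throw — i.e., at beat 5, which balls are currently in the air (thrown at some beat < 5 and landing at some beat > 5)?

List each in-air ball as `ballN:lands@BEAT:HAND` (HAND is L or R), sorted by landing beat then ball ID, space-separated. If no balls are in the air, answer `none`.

Answer: ball2:lands@6:L ball3:lands@7:R ball1:lands@9:R

Derivation:
Beat 0 (L): throw ball1 h=3 -> lands@3:R; in-air after throw: [b1@3:R]
Beat 1 (R): throw ball2 h=5 -> lands@6:L; in-air after throw: [b1@3:R b2@6:L]
Beat 2 (L): throw ball3 h=5 -> lands@7:R; in-air after throw: [b1@3:R b2@6:L b3@7:R]
Beat 3 (R): throw ball1 h=6 -> lands@9:R; in-air after throw: [b2@6:L b3@7:R b1@9:R]
Beat 5 (R): throw ball4 h=7 -> lands@12:L; in-air after throw: [b2@6:L b3@7:R b1@9:R b4@12:L]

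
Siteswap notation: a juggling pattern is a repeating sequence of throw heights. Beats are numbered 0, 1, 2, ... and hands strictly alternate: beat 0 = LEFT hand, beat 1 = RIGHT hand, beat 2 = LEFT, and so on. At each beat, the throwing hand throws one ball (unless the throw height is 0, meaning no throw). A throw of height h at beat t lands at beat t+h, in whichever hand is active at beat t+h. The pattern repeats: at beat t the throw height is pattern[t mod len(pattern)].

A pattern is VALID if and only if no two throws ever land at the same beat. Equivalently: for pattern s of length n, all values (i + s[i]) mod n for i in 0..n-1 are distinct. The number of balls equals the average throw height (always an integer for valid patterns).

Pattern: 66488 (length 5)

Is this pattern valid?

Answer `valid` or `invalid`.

Answer: invalid

Derivation:
i=0: (i + s[i]) mod n = (0 + 6) mod 5 = 1
i=1: (i + s[i]) mod n = (1 + 6) mod 5 = 2
i=2: (i + s[i]) mod n = (2 + 4) mod 5 = 1
i=3: (i + s[i]) mod n = (3 + 8) mod 5 = 1
i=4: (i + s[i]) mod n = (4 + 8) mod 5 = 2
Residues: [1, 2, 1, 1, 2], distinct: False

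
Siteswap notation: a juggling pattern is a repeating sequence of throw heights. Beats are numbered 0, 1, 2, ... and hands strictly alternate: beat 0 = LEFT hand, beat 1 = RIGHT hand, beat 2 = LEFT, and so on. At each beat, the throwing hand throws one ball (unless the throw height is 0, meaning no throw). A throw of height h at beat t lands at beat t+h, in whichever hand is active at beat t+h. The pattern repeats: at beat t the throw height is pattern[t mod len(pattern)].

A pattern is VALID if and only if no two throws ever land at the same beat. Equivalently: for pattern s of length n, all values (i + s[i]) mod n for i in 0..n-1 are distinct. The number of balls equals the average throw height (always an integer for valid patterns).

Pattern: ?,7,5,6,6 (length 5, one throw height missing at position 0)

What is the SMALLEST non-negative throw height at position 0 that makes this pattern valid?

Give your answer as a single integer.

Answer: 1

Derivation:
i=0: s[i]=? (unknown)
i=1: (1 + 7) mod 5 = 3
i=2: (2 + 5) mod 5 = 2
i=3: (3 + 6) mod 5 = 4
i=4: (4 + 6) mod 5 = 0
Known residues: [0, 2, 3, 4]; need a permutation of 0..4, so missing residue r = 1
Need (0 + s) mod 5 = 1; smallest s = (1 - 0) mod 5 = 1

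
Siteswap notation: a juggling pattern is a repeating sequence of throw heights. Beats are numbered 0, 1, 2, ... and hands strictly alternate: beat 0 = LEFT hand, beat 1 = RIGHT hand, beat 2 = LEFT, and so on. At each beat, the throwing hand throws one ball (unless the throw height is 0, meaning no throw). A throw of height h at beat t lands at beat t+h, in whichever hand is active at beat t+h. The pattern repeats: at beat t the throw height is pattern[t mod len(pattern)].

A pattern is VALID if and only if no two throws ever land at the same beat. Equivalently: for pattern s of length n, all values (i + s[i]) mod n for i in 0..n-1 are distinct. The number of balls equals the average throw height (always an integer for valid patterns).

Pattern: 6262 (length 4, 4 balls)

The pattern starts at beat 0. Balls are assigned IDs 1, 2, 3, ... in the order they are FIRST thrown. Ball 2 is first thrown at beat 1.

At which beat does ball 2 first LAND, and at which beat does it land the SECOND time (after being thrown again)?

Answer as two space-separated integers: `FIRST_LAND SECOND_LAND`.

Answer: 3 5

Derivation:
Beat 0 (L): throw ball1 h=6 -> lands@6:L; in-air after throw: [b1@6:L]
Beat 1 (R): throw ball2 h=2 -> lands@3:R; in-air after throw: [b2@3:R b1@6:L]
Beat 2 (L): throw ball3 h=6 -> lands@8:L; in-air after throw: [b2@3:R b1@6:L b3@8:L]
Beat 3 (R): throw ball2 h=2 -> lands@5:R; in-air after throw: [b2@5:R b1@6:L b3@8:L]
Beat 4 (L): throw ball4 h=6 -> lands@10:L; in-air after throw: [b2@5:R b1@6:L b3@8:L b4@10:L]
Beat 5 (R): throw ball2 h=2 -> lands@7:R; in-air after throw: [b1@6:L b2@7:R b3@8:L b4@10:L]
Ball 2: thrown@1 h=2 -> first land @3; rethrown@3 h=2 -> second land @5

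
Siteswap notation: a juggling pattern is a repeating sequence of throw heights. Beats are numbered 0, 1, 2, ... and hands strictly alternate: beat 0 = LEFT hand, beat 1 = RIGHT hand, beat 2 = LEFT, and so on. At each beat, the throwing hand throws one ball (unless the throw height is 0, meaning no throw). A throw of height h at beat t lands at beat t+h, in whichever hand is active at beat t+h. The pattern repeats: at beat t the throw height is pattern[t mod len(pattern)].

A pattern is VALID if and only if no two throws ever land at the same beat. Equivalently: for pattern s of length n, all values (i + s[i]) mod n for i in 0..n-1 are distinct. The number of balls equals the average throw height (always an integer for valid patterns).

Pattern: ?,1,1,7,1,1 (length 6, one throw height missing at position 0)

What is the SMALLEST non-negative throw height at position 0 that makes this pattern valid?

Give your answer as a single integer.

i=0: s[i]=? (unknown)
i=1: (1 + 1) mod 6 = 2
i=2: (2 + 1) mod 6 = 3
i=3: (3 + 7) mod 6 = 4
i=4: (4 + 1) mod 6 = 5
i=5: (5 + 1) mod 6 = 0
Known residues: [0, 2, 3, 4, 5]; need a permutation of 0..5, so missing residue r = 1
Need (0 + s) mod 6 = 1; smallest s = (1 - 0) mod 6 = 1

Answer: 1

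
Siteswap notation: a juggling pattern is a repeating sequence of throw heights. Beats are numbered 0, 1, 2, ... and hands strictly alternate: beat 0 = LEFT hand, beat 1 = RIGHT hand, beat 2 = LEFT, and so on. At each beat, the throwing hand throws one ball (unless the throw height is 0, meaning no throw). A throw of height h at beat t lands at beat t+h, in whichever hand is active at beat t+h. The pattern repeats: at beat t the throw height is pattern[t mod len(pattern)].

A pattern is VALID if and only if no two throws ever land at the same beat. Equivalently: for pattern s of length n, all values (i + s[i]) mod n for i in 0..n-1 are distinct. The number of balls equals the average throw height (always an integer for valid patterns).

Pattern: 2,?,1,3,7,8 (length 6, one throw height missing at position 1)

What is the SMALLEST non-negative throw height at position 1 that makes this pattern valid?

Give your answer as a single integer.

i=0: (0 + 2) mod 6 = 2
i=1: s[i]=? (unknown)
i=2: (2 + 1) mod 6 = 3
i=3: (3 + 3) mod 6 = 0
i=4: (4 + 7) mod 6 = 5
i=5: (5 + 8) mod 6 = 1
Known residues: [0, 1, 2, 3, 5]; need a permutation of 0..5, so missing residue r = 4
Need (1 + s) mod 6 = 4; smallest s = (4 - 1) mod 6 = 3

Answer: 3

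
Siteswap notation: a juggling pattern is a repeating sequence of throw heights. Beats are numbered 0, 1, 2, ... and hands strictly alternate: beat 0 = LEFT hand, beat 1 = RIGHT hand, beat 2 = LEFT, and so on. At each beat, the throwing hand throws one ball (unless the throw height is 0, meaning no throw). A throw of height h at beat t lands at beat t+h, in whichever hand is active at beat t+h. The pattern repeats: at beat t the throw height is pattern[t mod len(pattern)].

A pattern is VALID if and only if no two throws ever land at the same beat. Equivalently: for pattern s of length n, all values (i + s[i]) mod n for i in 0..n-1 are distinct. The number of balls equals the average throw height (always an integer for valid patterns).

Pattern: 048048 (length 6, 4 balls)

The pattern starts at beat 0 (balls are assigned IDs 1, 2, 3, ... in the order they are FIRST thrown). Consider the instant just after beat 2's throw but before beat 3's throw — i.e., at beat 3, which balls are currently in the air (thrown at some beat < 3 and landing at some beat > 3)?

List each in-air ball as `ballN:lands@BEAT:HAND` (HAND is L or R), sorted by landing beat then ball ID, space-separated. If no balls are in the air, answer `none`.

Beat 1 (R): throw ball1 h=4 -> lands@5:R; in-air after throw: [b1@5:R]
Beat 2 (L): throw ball2 h=8 -> lands@10:L; in-air after throw: [b1@5:R b2@10:L]

Answer: ball1:lands@5:R ball2:lands@10:L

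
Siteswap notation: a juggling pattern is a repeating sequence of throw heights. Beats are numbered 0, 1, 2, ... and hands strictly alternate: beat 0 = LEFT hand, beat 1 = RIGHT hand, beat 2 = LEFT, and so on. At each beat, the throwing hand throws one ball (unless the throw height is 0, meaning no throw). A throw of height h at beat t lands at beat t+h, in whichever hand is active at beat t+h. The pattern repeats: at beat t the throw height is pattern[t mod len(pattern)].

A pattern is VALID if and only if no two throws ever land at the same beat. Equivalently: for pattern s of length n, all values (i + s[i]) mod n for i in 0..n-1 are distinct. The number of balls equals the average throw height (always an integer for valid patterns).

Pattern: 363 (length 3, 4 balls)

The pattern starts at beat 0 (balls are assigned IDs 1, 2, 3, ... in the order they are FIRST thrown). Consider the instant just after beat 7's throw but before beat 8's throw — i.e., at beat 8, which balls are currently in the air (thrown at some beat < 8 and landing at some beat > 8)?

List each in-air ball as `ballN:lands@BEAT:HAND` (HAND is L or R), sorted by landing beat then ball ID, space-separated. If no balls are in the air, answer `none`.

Beat 0 (L): throw ball1 h=3 -> lands@3:R; in-air after throw: [b1@3:R]
Beat 1 (R): throw ball2 h=6 -> lands@7:R; in-air after throw: [b1@3:R b2@7:R]
Beat 2 (L): throw ball3 h=3 -> lands@5:R; in-air after throw: [b1@3:R b3@5:R b2@7:R]
Beat 3 (R): throw ball1 h=3 -> lands@6:L; in-air after throw: [b3@5:R b1@6:L b2@7:R]
Beat 4 (L): throw ball4 h=6 -> lands@10:L; in-air after throw: [b3@5:R b1@6:L b2@7:R b4@10:L]
Beat 5 (R): throw ball3 h=3 -> lands@8:L; in-air after throw: [b1@6:L b2@7:R b3@8:L b4@10:L]
Beat 6 (L): throw ball1 h=3 -> lands@9:R; in-air after throw: [b2@7:R b3@8:L b1@9:R b4@10:L]
Beat 7 (R): throw ball2 h=6 -> lands@13:R; in-air after throw: [b3@8:L b1@9:R b4@10:L b2@13:R]
Beat 8 (L): throw ball3 h=3 -> lands@11:R; in-air after throw: [b1@9:R b4@10:L b3@11:R b2@13:R]

Answer: ball1:lands@9:R ball4:lands@10:L ball2:lands@13:R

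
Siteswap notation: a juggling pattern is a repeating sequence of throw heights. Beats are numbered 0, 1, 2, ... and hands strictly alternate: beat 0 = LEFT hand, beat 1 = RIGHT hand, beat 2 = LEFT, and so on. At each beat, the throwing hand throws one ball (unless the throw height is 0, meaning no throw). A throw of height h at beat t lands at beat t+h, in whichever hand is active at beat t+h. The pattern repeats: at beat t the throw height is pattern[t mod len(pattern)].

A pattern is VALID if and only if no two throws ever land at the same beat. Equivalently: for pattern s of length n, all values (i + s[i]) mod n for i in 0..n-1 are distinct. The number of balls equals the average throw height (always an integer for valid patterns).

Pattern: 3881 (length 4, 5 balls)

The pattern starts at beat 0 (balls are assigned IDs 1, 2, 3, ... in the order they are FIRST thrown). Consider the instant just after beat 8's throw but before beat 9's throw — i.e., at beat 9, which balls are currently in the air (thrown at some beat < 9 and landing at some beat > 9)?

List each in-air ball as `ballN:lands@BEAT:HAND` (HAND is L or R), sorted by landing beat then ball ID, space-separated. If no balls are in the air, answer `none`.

Answer: ball3:lands@10:L ball1:lands@11:R ball4:lands@13:R ball5:lands@14:L

Derivation:
Beat 0 (L): throw ball1 h=3 -> lands@3:R; in-air after throw: [b1@3:R]
Beat 1 (R): throw ball2 h=8 -> lands@9:R; in-air after throw: [b1@3:R b2@9:R]
Beat 2 (L): throw ball3 h=8 -> lands@10:L; in-air after throw: [b1@3:R b2@9:R b3@10:L]
Beat 3 (R): throw ball1 h=1 -> lands@4:L; in-air after throw: [b1@4:L b2@9:R b3@10:L]
Beat 4 (L): throw ball1 h=3 -> lands@7:R; in-air after throw: [b1@7:R b2@9:R b3@10:L]
Beat 5 (R): throw ball4 h=8 -> lands@13:R; in-air after throw: [b1@7:R b2@9:R b3@10:L b4@13:R]
Beat 6 (L): throw ball5 h=8 -> lands@14:L; in-air after throw: [b1@7:R b2@9:R b3@10:L b4@13:R b5@14:L]
Beat 7 (R): throw ball1 h=1 -> lands@8:L; in-air after throw: [b1@8:L b2@9:R b3@10:L b4@13:R b5@14:L]
Beat 8 (L): throw ball1 h=3 -> lands@11:R; in-air after throw: [b2@9:R b3@10:L b1@11:R b4@13:R b5@14:L]
Beat 9 (R): throw ball2 h=8 -> lands@17:R; in-air after throw: [b3@10:L b1@11:R b4@13:R b5@14:L b2@17:R]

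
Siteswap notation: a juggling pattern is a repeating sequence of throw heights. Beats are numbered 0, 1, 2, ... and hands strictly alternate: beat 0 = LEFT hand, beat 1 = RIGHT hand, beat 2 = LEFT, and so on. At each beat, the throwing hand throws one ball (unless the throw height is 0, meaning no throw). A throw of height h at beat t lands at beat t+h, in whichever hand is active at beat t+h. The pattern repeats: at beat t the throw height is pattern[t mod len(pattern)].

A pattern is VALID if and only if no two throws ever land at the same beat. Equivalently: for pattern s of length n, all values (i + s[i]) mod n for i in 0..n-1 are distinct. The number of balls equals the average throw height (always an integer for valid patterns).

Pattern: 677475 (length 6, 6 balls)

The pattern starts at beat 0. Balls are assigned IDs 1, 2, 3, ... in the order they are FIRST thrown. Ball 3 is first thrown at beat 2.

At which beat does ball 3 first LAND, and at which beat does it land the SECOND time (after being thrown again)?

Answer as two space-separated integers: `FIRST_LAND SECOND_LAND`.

Answer: 9 13

Derivation:
Beat 0 (L): throw ball1 h=6 -> lands@6:L; in-air after throw: [b1@6:L]
Beat 1 (R): throw ball2 h=7 -> lands@8:L; in-air after throw: [b1@6:L b2@8:L]
Beat 2 (L): throw ball3 h=7 -> lands@9:R; in-air after throw: [b1@6:L b2@8:L b3@9:R]
Beat 3 (R): throw ball4 h=4 -> lands@7:R; in-air after throw: [b1@6:L b4@7:R b2@8:L b3@9:R]
Beat 4 (L): throw ball5 h=7 -> lands@11:R; in-air after throw: [b1@6:L b4@7:R b2@8:L b3@9:R b5@11:R]
Beat 5 (R): throw ball6 h=5 -> lands@10:L; in-air after throw: [b1@6:L b4@7:R b2@8:L b3@9:R b6@10:L b5@11:R]
Beat 6 (L): throw ball1 h=6 -> lands@12:L; in-air after throw: [b4@7:R b2@8:L b3@9:R b6@10:L b5@11:R b1@12:L]
Beat 7 (R): throw ball4 h=7 -> lands@14:L; in-air after throw: [b2@8:L b3@9:R b6@10:L b5@11:R b1@12:L b4@14:L]
Beat 8 (L): throw ball2 h=7 -> lands@15:R; in-air after throw: [b3@9:R b6@10:L b5@11:R b1@12:L b4@14:L b2@15:R]
Beat 9 (R): throw ball3 h=4 -> lands@13:R; in-air after throw: [b6@10:L b5@11:R b1@12:L b3@13:R b4@14:L b2@15:R]
Beat 10 (L): throw ball6 h=7 -> lands@17:R; in-air after throw: [b5@11:R b1@12:L b3@13:R b4@14:L b2@15:R b6@17:R]
Beat 11 (R): throw ball5 h=5 -> lands@16:L; in-air after throw: [b1@12:L b3@13:R b4@14:L b2@15:R b5@16:L b6@17:R]
Beat 12 (L): throw ball1 h=6 -> lands@18:L; in-air after throw: [b3@13:R b4@14:L b2@15:R b5@16:L b6@17:R b1@18:L]
Beat 13 (R): throw ball3 h=7 -> lands@20:L; in-air after throw: [b4@14:L b2@15:R b5@16:L b6@17:R b1@18:L b3@20:L]
Ball 3: thrown@2 h=7 -> first land @9; rethrown@9 h=4 -> second land @13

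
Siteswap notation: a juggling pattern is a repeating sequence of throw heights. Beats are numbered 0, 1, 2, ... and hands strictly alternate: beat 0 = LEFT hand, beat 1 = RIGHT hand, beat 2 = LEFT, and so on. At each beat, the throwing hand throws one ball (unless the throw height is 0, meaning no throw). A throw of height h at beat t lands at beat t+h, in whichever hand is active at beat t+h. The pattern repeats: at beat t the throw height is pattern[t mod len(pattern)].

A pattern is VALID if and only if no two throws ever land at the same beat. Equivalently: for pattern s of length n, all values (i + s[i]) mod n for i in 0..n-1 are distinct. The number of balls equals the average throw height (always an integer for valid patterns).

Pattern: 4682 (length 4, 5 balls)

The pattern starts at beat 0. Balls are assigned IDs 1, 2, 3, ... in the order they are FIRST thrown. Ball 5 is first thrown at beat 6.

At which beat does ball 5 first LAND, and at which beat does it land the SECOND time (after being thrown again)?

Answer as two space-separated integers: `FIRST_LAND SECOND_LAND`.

Answer: 14 22

Derivation:
Beat 0 (L): throw ball1 h=4 -> lands@4:L; in-air after throw: [b1@4:L]
Beat 1 (R): throw ball2 h=6 -> lands@7:R; in-air after throw: [b1@4:L b2@7:R]
Beat 2 (L): throw ball3 h=8 -> lands@10:L; in-air after throw: [b1@4:L b2@7:R b3@10:L]
Beat 3 (R): throw ball4 h=2 -> lands@5:R; in-air after throw: [b1@4:L b4@5:R b2@7:R b3@10:L]
Beat 4 (L): throw ball1 h=4 -> lands@8:L; in-air after throw: [b4@5:R b2@7:R b1@8:L b3@10:L]
Beat 5 (R): throw ball4 h=6 -> lands@11:R; in-air after throw: [b2@7:R b1@8:L b3@10:L b4@11:R]
Beat 6 (L): throw ball5 h=8 -> lands@14:L; in-air after throw: [b2@7:R b1@8:L b3@10:L b4@11:R b5@14:L]
Beat 7 (R): throw ball2 h=2 -> lands@9:R; in-air after throw: [b1@8:L b2@9:R b3@10:L b4@11:R b5@14:L]
Beat 8 (L): throw ball1 h=4 -> lands@12:L; in-air after throw: [b2@9:R b3@10:L b4@11:R b1@12:L b5@14:L]
Beat 9 (R): throw ball2 h=6 -> lands@15:R; in-air after throw: [b3@10:L b4@11:R b1@12:L b5@14:L b2@15:R]
Beat 10 (L): throw ball3 h=8 -> lands@18:L; in-air after throw: [b4@11:R b1@12:L b5@14:L b2@15:R b3@18:L]
Beat 11 (R): throw ball4 h=2 -> lands@13:R; in-air after throw: [b1@12:L b4@13:R b5@14:L b2@15:R b3@18:L]
Beat 12 (L): throw ball1 h=4 -> lands@16:L; in-air after throw: [b4@13:R b5@14:L b2@15:R b1@16:L b3@18:L]
Beat 13 (R): throw ball4 h=6 -> lands@19:R; in-air after throw: [b5@14:L b2@15:R b1@16:L b3@18:L b4@19:R]
Beat 14 (L): throw ball5 h=8 -> lands@22:L; in-air after throw: [b2@15:R b1@16:L b3@18:L b4@19:R b5@22:L]
Beat 15 (R): throw ball2 h=2 -> lands@17:R; in-air after throw: [b1@16:L b2@17:R b3@18:L b4@19:R b5@22:L]
Beat 16 (L): throw ball1 h=4 -> lands@20:L; in-air after throw: [b2@17:R b3@18:L b4@19:R b1@20:L b5@22:L]
Beat 17 (R): throw ball2 h=6 -> lands@23:R; in-air after throw: [b3@18:L b4@19:R b1@20:L b5@22:L b2@23:R]
Ball 5: thrown@6 h=8 -> first land @14; rethrown@14 h=8 -> second land @22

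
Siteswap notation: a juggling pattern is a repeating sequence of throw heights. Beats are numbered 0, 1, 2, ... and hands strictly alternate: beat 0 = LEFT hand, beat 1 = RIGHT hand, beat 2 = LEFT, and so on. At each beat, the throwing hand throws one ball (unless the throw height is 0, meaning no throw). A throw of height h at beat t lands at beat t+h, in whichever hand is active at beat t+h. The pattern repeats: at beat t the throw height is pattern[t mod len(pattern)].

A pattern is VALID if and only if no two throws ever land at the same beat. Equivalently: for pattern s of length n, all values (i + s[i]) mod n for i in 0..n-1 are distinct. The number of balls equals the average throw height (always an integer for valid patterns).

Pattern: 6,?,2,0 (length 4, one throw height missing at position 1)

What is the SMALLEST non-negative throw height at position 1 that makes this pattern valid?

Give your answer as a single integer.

Answer: 0

Derivation:
i=0: (0 + 6) mod 4 = 2
i=1: s[i]=? (unknown)
i=2: (2 + 2) mod 4 = 0
i=3: (3 + 0) mod 4 = 3
Known residues: [0, 2, 3]; need a permutation of 0..3, so missing residue r = 1
Need (1 + s) mod 4 = 1; smallest s = (1 - 1) mod 4 = 0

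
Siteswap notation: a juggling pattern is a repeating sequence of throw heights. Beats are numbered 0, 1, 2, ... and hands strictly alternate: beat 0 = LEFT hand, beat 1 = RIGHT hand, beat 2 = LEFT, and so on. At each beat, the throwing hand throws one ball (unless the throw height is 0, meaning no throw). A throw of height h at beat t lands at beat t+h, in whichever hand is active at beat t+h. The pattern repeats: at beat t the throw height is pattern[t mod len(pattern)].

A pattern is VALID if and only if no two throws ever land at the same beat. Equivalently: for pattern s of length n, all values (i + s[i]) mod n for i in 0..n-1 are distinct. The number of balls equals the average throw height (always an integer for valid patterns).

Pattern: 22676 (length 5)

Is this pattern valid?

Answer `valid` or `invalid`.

i=0: (i + s[i]) mod n = (0 + 2) mod 5 = 2
i=1: (i + s[i]) mod n = (1 + 2) mod 5 = 3
i=2: (i + s[i]) mod n = (2 + 6) mod 5 = 3
i=3: (i + s[i]) mod n = (3 + 7) mod 5 = 0
i=4: (i + s[i]) mod n = (4 + 6) mod 5 = 0
Residues: [2, 3, 3, 0, 0], distinct: False

Answer: invalid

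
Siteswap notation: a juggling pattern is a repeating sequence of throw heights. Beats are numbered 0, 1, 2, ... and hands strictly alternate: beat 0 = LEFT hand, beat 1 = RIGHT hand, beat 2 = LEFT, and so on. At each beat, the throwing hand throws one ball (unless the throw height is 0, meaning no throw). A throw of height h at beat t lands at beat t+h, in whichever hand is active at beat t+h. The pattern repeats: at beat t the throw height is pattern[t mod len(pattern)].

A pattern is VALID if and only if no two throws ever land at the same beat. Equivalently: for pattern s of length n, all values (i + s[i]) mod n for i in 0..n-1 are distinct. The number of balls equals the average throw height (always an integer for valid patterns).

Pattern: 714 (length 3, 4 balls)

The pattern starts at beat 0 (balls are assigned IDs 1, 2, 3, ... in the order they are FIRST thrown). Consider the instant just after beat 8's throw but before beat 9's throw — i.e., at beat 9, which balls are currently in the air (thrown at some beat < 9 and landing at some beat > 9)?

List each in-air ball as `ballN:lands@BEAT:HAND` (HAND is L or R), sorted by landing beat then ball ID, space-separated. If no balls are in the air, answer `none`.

Beat 0 (L): throw ball1 h=7 -> lands@7:R; in-air after throw: [b1@7:R]
Beat 1 (R): throw ball2 h=1 -> lands@2:L; in-air after throw: [b2@2:L b1@7:R]
Beat 2 (L): throw ball2 h=4 -> lands@6:L; in-air after throw: [b2@6:L b1@7:R]
Beat 3 (R): throw ball3 h=7 -> lands@10:L; in-air after throw: [b2@6:L b1@7:R b3@10:L]
Beat 4 (L): throw ball4 h=1 -> lands@5:R; in-air after throw: [b4@5:R b2@6:L b1@7:R b3@10:L]
Beat 5 (R): throw ball4 h=4 -> lands@9:R; in-air after throw: [b2@6:L b1@7:R b4@9:R b3@10:L]
Beat 6 (L): throw ball2 h=7 -> lands@13:R; in-air after throw: [b1@7:R b4@9:R b3@10:L b2@13:R]
Beat 7 (R): throw ball1 h=1 -> lands@8:L; in-air after throw: [b1@8:L b4@9:R b3@10:L b2@13:R]
Beat 8 (L): throw ball1 h=4 -> lands@12:L; in-air after throw: [b4@9:R b3@10:L b1@12:L b2@13:R]
Beat 9 (R): throw ball4 h=7 -> lands@16:L; in-air after throw: [b3@10:L b1@12:L b2@13:R b4@16:L]

Answer: ball3:lands@10:L ball1:lands@12:L ball2:lands@13:R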